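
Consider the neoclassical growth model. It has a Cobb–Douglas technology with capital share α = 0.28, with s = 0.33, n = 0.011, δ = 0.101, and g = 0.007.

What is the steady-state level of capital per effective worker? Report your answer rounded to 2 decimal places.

k* ≈ 4.12

In steady state, investment equals break-even investment: s·k^α = (n + g + δ)·k.
Rearranging, k^(1−α) = s / (n + g + δ).
k^0.72 = 0.33 / (0.011 + 0.007 + 0.101) = 0.33 / 0.119 = 2.7731
k* = 2.7731^(1/0.72) ≈ 4.1232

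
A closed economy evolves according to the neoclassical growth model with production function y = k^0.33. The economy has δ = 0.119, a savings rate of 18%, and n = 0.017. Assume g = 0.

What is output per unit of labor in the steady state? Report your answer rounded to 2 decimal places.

Steady state requires s·f(k) = (n + δ)·k, i.e. s·k^α = (n + δ)·k.
Dividing both sides by k: k^(1−α) = s / (n + δ).
k^0.67 = 0.18 / (0.017 + 0.119) = 0.18 / 0.136 = 1.3235
k* = 1.3235^(1/0.67) ≈ 1.5194
y* = (k*)^α = 1.5194^0.33 ≈ 1.1480

y* = 1.15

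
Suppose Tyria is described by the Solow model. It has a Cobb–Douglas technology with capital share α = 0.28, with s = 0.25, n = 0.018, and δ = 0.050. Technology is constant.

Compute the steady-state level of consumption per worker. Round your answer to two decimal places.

c* = 1.24

Steady state requires s·f(k) = (n + δ)·k, i.e. s·k^α = (n + δ)·k.
Rearranging, k^(1−α) = s / (n + δ).
k^0.72 = 0.25 / (0.018 + 0.050) = 0.25 / 0.068 = 3.6765
k* = 3.6765^(1/0.72) ≈ 6.0999
y* = (k*)^α = 6.0999^0.28 ≈ 1.6592
c* = (1 − s)·y* = (1 − 0.25) × 1.6592 ≈ 1.2444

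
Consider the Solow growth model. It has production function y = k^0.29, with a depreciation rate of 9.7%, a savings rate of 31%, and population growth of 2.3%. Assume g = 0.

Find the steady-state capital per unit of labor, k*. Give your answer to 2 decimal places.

k* ≈ 3.81

In steady state, investment equals break-even investment: s·k^α = (n + δ)·k.
Rearranging, k^(1−α) = s / (n + δ).
k^0.71 = 0.31 / (0.023 + 0.097) = 0.31 / 0.120 = 2.5833
k* = 2.5833^(1/0.71) ≈ 3.8065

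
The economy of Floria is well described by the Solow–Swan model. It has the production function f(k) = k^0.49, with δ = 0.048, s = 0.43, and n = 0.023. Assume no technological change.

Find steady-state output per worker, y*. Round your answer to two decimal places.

y* = 5.64

Steady state requires s·f(k) = (n + δ)·k, i.e. s·k^α = (n + δ)·k.
Rearranging, k^(1−α) = s / (n + δ).
k^0.51 = 0.43 / (0.023 + 0.048) = 0.43 / 0.071 = 6.0563
k* = 6.0563^(1/0.51) ≈ 34.1775
y* = (k*)^α = 34.1775^0.49 ≈ 5.6433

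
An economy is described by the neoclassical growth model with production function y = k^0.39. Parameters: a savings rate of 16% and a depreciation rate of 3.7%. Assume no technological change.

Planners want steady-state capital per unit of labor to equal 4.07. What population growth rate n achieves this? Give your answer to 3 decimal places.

n ≈ 0.031

Steady state requires s·f(k) = (n + δ)·k, i.e. s·k^α = (n + δ)·k.
So s / (n + δ) = (k*)^(1−α) = 4.07^0.61 = 2.3543.
Therefore n + δ = s / 2.3543 = 0.16 / 2.3543 = 0.0680, so n = 0.0680 − 0.037 = 0.0310.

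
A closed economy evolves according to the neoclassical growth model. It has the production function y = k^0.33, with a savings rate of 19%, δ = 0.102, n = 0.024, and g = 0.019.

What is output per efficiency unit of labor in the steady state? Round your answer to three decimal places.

y* ≈ 1.142

In steady state, investment equals break-even investment: s·k^α = (n + g + δ)·k.
Dividing both sides by k: k^(1−α) = s / (n + g + δ).
k^0.67 = 0.19 / (0.024 + 0.019 + 0.102) = 0.19 / 0.145 = 1.3103
k* = 1.3103^(1/0.67) ≈ 1.4969
y* = (k*)^α = 1.4969^0.33 ≈ 1.1424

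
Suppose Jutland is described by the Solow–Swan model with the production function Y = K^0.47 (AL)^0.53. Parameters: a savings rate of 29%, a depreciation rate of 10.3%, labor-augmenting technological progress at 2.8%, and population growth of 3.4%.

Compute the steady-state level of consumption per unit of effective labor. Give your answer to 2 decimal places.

In steady state, investment equals break-even investment: s·k^α = (n + g + δ)·k.
Rearranging, k^(1−α) = s / (n + g + δ).
k^0.53 = 0.29 / (0.034 + 0.028 + 0.103) = 0.29 / 0.165 = 1.7576
k* = 1.7576^(1/0.53) ≈ 2.8981
y* = (k*)^α = 2.8981^0.47 ≈ 1.6489
c* = (1 − s)·y* = (1 − 0.29) × 1.6489 ≈ 1.1707

c* = 1.17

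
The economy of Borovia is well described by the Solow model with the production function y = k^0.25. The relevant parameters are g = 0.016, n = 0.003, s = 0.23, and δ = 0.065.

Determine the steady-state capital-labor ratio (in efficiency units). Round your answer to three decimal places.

k* ≈ 3.831

Steady state requires s·f(k) = (n + g + δ)·k, i.e. s·k^α = (n + g + δ)·k.
Rearranging, k^(1−α) = s / (n + g + δ).
k^0.75 = 0.23 / (0.003 + 0.016 + 0.065) = 0.23 / 0.084 = 2.7381
k* = 2.7381^(1/0.75) ≈ 3.8306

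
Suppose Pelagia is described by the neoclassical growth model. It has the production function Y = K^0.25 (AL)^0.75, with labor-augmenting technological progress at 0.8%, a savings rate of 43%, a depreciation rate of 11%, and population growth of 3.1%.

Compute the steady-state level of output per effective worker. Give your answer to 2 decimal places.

y* ≈ 1.42

Steady state requires s·f(k) = (n + g + δ)·k, i.e. s·k^α = (n + g + δ)·k.
Dividing both sides by k: k^(1−α) = s / (n + g + δ).
k^0.75 = 0.43 / (0.031 + 0.008 + 0.110) = 0.43 / 0.149 = 2.8859
k* = 2.8859^(1/0.75) ≈ 4.1087
y* = (k*)^α = 4.1087^0.25 ≈ 1.4237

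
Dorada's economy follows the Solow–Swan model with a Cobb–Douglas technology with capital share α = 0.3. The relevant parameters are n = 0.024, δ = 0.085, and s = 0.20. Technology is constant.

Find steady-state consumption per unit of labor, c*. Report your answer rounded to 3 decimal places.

Steady state requires s·f(k) = (n + δ)·k, i.e. s·k^α = (n + δ)·k.
Dividing both sides by k: k^(1−α) = s / (n + δ).
k^0.7 = 0.20 / (0.024 + 0.085) = 0.20 / 0.109 = 1.8349
k* = 1.8349^(1/0.7) ≈ 2.3801
y* = (k*)^α = 2.3801^0.3 ≈ 1.2971
c* = (1 − s)·y* = (1 − 0.20) × 1.2971 ≈ 1.0377

c* ≈ 1.038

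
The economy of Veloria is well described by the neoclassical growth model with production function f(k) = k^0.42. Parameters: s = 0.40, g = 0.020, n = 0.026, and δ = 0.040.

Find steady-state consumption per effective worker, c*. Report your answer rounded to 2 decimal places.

At the steady state, Δk = 0, so s·k^α = (n + g + δ)·k.
Rearranging, k^(1−α) = s / (n + g + δ).
k^0.58 = 0.40 / (0.026 + 0.020 + 0.040) = 0.40 / 0.086 = 4.6512
k* = 4.6512^(1/0.58) ≈ 14.1571
y* = (k*)^α = 14.1571^0.42 ≈ 3.0438
c* = (1 − s)·y* = (1 − 0.40) × 3.0438 ≈ 1.8263

c* = 1.83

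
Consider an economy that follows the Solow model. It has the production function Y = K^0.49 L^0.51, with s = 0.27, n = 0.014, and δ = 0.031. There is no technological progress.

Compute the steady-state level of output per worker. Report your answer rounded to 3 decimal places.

At the steady state, Δk = 0, so s·k^α = (n + δ)·k.
Rearranging, k^(1−α) = s / (n + δ).
k^0.51 = 0.27 / (0.014 + 0.031) = 0.27 / 0.045 = 6.0000
k* = 6.0000^(1/0.51) ≈ 33.5573
y* = (k*)^α = 33.5573^0.49 ≈ 5.5929

y* ≈ 5.593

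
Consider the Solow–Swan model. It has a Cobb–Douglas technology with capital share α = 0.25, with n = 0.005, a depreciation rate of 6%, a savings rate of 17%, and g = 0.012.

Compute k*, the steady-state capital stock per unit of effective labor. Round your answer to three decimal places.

Steady state requires s·f(k) = (n + g + δ)·k, i.e. s·k^α = (n + g + δ)·k.
Dividing both sides by k: k^(1−α) = s / (n + g + δ).
k^0.75 = 0.17 / (0.005 + 0.012 + 0.060) = 0.17 / 0.077 = 2.2078
k* = 2.2078^(1/0.75) ≈ 2.8748

k* ≈ 2.875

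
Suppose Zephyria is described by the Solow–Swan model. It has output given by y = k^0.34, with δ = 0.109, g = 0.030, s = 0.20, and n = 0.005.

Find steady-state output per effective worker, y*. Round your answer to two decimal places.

y* = 1.18

In steady state, investment equals break-even investment: s·k^α = (n + g + δ)·k.
Dividing both sides by k: k^(1−α) = s / (n + g + δ).
k^0.66 = 0.20 / (0.005 + 0.030 + 0.109) = 0.20 / 0.144 = 1.3889
k* = 1.3889^(1/0.66) ≈ 1.6450
y* = (k*)^α = 1.6450^0.34 ≈ 1.1844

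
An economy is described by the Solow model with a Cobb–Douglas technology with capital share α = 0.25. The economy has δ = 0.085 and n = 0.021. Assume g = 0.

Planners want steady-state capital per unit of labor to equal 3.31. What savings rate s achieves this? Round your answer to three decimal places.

In steady state, investment equals break-even investment: s·k^α = (n + δ)·k.
So s / (n + δ) = (k*)^(1−α) = 3.31^0.75 = 2.4540.
Therefore s = 2.4540 × (n + δ) = 2.4540 × 0.106 = 0.2601.

s ≈ 0.260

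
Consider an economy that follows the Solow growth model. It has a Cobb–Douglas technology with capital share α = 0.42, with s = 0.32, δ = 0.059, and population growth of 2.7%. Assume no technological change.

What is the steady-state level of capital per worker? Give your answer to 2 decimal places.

k* = 9.64

In steady state, investment equals break-even investment: s·k^α = (n + δ)·k.
Dividing both sides by k: k^(1−α) = s / (n + δ).
k^0.58 = 0.32 / (0.027 + 0.059) = 0.32 / 0.086 = 3.7209
k* = 3.7209^(1/0.58) ≈ 9.6355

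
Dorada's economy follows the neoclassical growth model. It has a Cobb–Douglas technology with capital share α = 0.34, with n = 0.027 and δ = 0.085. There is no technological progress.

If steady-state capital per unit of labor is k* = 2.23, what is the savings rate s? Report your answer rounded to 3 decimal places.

s ≈ 0.190

Steady state requires s·f(k) = (n + δ)·k, i.e. s·k^α = (n + δ)·k.
So s / (n + δ) = (k*)^(1−α) = 2.23^0.66 = 1.6978.
Therefore s = 1.6978 × (n + δ) = 1.6978 × 0.112 = 0.1902.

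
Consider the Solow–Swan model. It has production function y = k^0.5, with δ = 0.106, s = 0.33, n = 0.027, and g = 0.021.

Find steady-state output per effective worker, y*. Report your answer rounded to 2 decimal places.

At the steady state, Δk = 0, so s·k^α = (n + g + δ)·k.
Dividing both sides by k: k^(1−α) = s / (n + g + δ).
k^0.5 = 0.33 / (0.027 + 0.021 + 0.106) = 0.33 / 0.154 = 2.1429
k* = 2.1429^(1/0.5) ≈ 4.5920
y* = (k*)^α = 4.5920^0.5 ≈ 2.1429

y* = 2.14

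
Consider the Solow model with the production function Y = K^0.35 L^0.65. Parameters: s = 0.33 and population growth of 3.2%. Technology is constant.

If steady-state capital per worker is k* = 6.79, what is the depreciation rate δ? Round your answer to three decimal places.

Steady state requires s·f(k) = (n + δ)·k, i.e. s·k^α = (n + δ)·k.
So s / (n + δ) = (k*)^(1−α) = 6.79^0.65 = 3.4731.
Therefore n + δ = s / 3.4731 = 0.33 / 3.4731 = 0.0950, so δ = 0.0950 − 0.032 = 0.0630.

δ ≈ 0.063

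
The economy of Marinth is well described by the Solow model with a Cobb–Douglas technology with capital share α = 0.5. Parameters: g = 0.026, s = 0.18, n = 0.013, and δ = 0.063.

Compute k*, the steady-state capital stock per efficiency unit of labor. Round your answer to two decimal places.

k* = 3.11

Steady state requires s·f(k) = (n + g + δ)·k, i.e. s·k^α = (n + g + δ)·k.
Rearranging, k^(1−α) = s / (n + g + δ).
k^0.5 = 0.18 / (0.013 + 0.026 + 0.063) = 0.18 / 0.102 = 1.7647
k* = 1.7647^(1/0.5) ≈ 3.1142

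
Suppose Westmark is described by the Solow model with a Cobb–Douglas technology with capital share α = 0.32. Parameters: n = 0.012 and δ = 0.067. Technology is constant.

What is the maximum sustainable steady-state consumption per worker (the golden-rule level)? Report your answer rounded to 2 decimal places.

c_gold ≈ 1.31

At the golden rule, f'(k) = n + δ, so α·k^(α−1) = n + δ and k_gold = (α/(n + δ))^(1/(1−α)).
k_gold = (0.32/0.079)^(1/0.68) = 4.0506^1.4706 ≈ 7.8238
c_gold = f(k_gold) − (n + δ)·k_gold = 1.9315 − 0.079×7.8238 ≈ 1.3134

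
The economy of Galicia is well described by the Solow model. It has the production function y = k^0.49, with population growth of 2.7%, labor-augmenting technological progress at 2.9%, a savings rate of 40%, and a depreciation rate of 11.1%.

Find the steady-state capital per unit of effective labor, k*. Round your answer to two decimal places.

k* ≈ 5.54

At the steady state, Δk = 0, so s·k^α = (n + g + δ)·k.
Rearranging, k^(1−α) = s / (n + g + δ).
k^0.51 = 0.40 / (0.027 + 0.029 + 0.111) = 0.40 / 0.167 = 2.3952
k* = 2.3952^(1/0.51) ≈ 5.5438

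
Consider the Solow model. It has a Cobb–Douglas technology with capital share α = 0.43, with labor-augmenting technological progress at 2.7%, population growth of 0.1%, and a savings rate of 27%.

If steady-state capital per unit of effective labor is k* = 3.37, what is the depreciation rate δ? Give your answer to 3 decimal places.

δ ≈ 0.107

In steady state, investment equals break-even investment: s·k^α = (n + g + δ)·k.
So s / (n + g + δ) = (k*)^(1−α) = 3.37^0.57 = 1.9987.
Therefore n + g + δ = s / 1.9987 = 0.27 / 1.9987 = 0.1351, so δ = 0.1351 − 0.028 = 0.1071.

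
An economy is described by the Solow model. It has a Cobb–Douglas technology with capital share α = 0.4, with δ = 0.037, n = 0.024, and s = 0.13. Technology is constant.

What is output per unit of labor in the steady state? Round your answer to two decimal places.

y* = 1.66

Steady state requires s·f(k) = (n + δ)·k, i.e. s·k^α = (n + δ)·k.
Rearranging, k^(1−α) = s / (n + δ).
k^0.6 = 0.13 / (0.024 + 0.037) = 0.13 / 0.061 = 2.1311
k* = 2.1311^(1/0.6) ≈ 3.5292
y* = (k*)^α = 3.5292^0.4 ≈ 1.6560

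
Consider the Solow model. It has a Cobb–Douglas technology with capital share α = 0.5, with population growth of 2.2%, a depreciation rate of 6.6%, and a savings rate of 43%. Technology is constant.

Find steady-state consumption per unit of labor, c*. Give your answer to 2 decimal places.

At the steady state, Δk = 0, so s·k^α = (n + δ)·k.
Rearranging, k^(1−α) = s / (n + δ).
k^0.5 = 0.43 / (0.022 + 0.066) = 0.43 / 0.088 = 4.8864
k* = 4.8864^(1/0.5) ≈ 23.8769
y* = (k*)^α = 23.8769^0.5 ≈ 4.8864
c* = (1 − s)·y* = (1 − 0.43) × 4.8864 ≈ 2.7852

c* = 2.79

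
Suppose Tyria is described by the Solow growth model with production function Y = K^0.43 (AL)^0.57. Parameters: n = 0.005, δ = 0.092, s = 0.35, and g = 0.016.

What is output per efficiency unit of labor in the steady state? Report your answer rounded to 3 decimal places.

y* = 2.346

At the steady state, Δk = 0, so s·k^α = (n + g + δ)·k.
Rearranging, k^(1−α) = s / (n + g + δ).
k^0.57 = 0.35 / (0.005 + 0.016 + 0.092) = 0.35 / 0.113 = 3.0973
k* = 3.0973^(1/0.57) ≈ 7.2673
y* = (k*)^α = 7.2673^0.43 ≈ 2.3463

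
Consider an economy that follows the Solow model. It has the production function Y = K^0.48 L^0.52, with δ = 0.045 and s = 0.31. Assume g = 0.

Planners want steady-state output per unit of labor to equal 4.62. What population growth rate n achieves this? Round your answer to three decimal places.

n ≈ 0.014

Steady state requires s·f(k) = (n + δ)·k, i.e. s·k^α = (n + δ)·k.
Since y* = [s/(n + δ)]^(α/(1−α)), we have s/(n + δ) = (y*)^((1−α)/α) = 4.62^1.0833 = 5.2482.
Therefore n + δ = s / 5.2482 = 0.31 / 5.2482 = 0.0591, so n = 0.0591 − 0.045 = 0.0141.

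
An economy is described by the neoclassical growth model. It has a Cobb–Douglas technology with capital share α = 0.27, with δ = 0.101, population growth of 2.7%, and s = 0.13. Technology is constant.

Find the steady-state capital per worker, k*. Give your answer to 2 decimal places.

k* = 1.02

In steady state, investment equals break-even investment: s·k^α = (n + δ)·k.
Rearranging, k^(1−α) = s / (n + δ).
k^0.73 = 0.13 / (0.027 + 0.101) = 0.13 / 0.128 = 1.0156
k* = 1.0156^(1/0.73) ≈ 1.0214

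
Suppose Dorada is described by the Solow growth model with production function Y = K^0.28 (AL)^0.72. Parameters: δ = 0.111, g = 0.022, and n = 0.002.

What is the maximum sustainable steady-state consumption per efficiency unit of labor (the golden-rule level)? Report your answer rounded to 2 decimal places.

At the golden rule, f'(k) = n + g + δ, so α·k^(α−1) = n + g + δ and k_gold = (α/(n + g + δ))^(1/(1−α)).
k_gold = (0.28/0.135)^(1/0.72) = 2.0741^1.3889 ≈ 2.7545
c_gold = f(k_gold) − (n + g + δ)·k_gold = 1.3280 − 0.135×2.7545 ≈ 0.9561

c_gold ≈ 0.96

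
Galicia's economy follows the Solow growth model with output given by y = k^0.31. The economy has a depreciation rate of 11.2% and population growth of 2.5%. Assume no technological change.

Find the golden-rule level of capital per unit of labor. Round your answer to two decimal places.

The golden rule sets f'(k) = n + δ, i.e. α·k^(α−1) = n + δ.
So k^(1−α) = α / (n + δ) = 0.31 / 0.137 = 2.2628.
k_gold = 2.2628^(1/0.69) ≈ 3.2657

k_gold ≈ 3.27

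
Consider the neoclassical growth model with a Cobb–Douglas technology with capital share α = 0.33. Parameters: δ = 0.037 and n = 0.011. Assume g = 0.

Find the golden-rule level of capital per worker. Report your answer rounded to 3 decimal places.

The golden rule sets f'(k) = n + δ, i.e. α·k^(α−1) = n + δ.
So k^(1−α) = α / (n + δ) = 0.33 / 0.048 = 6.8750.
k_gold = 6.8750^(1/0.67) ≈ 17.7689

k_gold ≈ 17.769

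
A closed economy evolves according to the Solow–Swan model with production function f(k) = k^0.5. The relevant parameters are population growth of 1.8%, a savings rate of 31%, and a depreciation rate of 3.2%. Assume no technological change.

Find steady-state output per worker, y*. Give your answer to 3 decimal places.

y* ≈ 6.200

In steady state, investment equals break-even investment: s·k^α = (n + δ)·k.
Dividing both sides by k: k^(1−α) = s / (n + δ).
k^0.5 = 0.31 / (0.018 + 0.032) = 0.31 / 0.050 = 6.2000
k* = 6.2000^(1/0.5) ≈ 38.4400
y* = (k*)^α = 38.4400^0.5 ≈ 6.2000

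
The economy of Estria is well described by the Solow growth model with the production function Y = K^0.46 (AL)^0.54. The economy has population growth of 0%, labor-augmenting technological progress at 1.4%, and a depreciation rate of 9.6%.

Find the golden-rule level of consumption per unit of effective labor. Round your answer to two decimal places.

At the golden rule, f'(k) = n + g + δ, so α·k^(α−1) = n + g + δ and k_gold = (α/(n + g + δ))^(1/(1−α)).
k_gold = (0.46/0.110)^(1/0.54) = 4.1818^1.8519 ≈ 14.1482
c_gold = f(k_gold) − (n + g + δ)·k_gold = 3.3832 − 0.110×14.1482 ≈ 1.8269

c_gold ≈ 1.83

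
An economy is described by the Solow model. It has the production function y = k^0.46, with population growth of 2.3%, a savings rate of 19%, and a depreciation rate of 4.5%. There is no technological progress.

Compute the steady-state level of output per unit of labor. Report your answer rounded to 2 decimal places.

y* = 2.40

In steady state, investment equals break-even investment: s·k^α = (n + δ)·k.
Rearranging, k^(1−α) = s / (n + δ).
k^0.54 = 0.19 / (0.023 + 0.045) = 0.19 / 0.068 = 2.7941
k* = 2.7941^(1/0.54) ≈ 6.7046
y* = (k*)^α = 6.7046^0.46 ≈ 2.3996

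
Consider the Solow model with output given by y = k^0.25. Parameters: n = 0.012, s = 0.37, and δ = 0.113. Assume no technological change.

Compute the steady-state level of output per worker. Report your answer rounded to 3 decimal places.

In steady state, investment equals break-even investment: s·k^α = (n + δ)·k.
Dividing both sides by k: k^(1−α) = s / (n + δ).
k^0.75 = 0.37 / (0.012 + 0.113) = 0.37 / 0.125 = 2.9600
k* = 2.9600^(1/0.75) ≈ 4.2500
y* = (k*)^α = 4.2500^0.25 ≈ 1.4358

y* ≈ 1.436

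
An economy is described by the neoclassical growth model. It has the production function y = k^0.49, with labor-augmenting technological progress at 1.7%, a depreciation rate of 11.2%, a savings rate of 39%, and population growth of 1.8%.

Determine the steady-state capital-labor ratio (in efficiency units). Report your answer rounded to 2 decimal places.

k* = 6.77

Steady state requires s·f(k) = (n + g + δ)·k, i.e. s·k^α = (n + g + δ)·k.
Rearranging, k^(1−α) = s / (n + g + δ).
k^0.51 = 0.39 / (0.018 + 0.017 + 0.112) = 0.39 / 0.147 = 2.6531
k* = 2.6531^(1/0.51) ≈ 6.7747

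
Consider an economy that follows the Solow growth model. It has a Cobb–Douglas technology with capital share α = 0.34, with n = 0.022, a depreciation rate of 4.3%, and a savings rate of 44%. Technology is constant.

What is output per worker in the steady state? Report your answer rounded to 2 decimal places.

Steady state requires s·f(k) = (n + δ)·k, i.e. s·k^α = (n + δ)·k.
Dividing both sides by k: k^(1−α) = s / (n + δ).
k^0.66 = 0.44 / (0.022 + 0.043) = 0.44 / 0.065 = 6.7692
k* = 6.7692^(1/0.66) ≈ 18.1297
y* = (k*)^α = 18.1297^0.34 ≈ 2.6783

y* = 2.68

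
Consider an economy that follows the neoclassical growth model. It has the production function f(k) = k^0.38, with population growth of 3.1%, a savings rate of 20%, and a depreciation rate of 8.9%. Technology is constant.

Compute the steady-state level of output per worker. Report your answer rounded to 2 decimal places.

In steady state, investment equals break-even investment: s·k^α = (n + δ)·k.
Rearranging, k^(1−α) = s / (n + δ).
k^0.62 = 0.20 / (0.031 + 0.089) = 0.20 / 0.120 = 1.6667
k* = 1.6667^(1/0.62) ≈ 2.2795
y* = (k*)^α = 2.2795^0.38 ≈ 1.3677

y* ≈ 1.37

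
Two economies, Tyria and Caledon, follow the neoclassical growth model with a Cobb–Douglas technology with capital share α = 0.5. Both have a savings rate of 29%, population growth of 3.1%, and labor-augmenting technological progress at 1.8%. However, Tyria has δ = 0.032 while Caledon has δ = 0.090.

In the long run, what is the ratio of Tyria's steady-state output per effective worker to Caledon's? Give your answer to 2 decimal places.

y*_T / y*_C ≈ 1.72

Steady-state y* = [s/(n + g + δ)]^(α/(1−α)), so the ratio is [ (s_T/(n + g + δ)_T) / (s_C/(n + g + δ)_C) ]^1.
s_T/(n + g + δ)_T = 0.29/0.081 = 3.5802; s_C/(n + g + δ)_C = 0.29/0.139 = 2.0863.
Ratio = (3.5802/2.0863)^1 = 1.7161^1 ≈ 1.7161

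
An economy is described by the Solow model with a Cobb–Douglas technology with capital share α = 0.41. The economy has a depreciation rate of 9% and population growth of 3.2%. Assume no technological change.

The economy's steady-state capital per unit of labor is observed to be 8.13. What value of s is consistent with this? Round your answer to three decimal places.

Steady state requires s·f(k) = (n + δ)·k, i.e. s·k^α = (n + δ)·k.
So s / (n + δ) = (k*)^(1−α) = 8.13^0.59 = 3.4431.
Therefore s = 3.4431 × (n + δ) = 3.4431 × 0.122 = 0.4201.

s ≈ 0.420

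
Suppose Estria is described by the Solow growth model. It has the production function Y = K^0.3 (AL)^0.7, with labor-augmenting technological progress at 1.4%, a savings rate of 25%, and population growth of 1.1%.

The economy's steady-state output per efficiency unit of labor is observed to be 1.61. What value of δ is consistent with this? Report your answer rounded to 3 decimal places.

δ ≈ 0.057

In steady state, investment equals break-even investment: s·k^α = (n + g + δ)·k.
Since y* = [s/(n + g + δ)]^(α/(1−α)), we have s/(n + g + δ) = (y*)^((1−α)/α) = 1.61^2.3333 = 3.0380.
Therefore n + g + δ = s / 3.0380 = 0.25 / 3.0380 = 0.0823, so δ = 0.0823 − 0.025 = 0.0573.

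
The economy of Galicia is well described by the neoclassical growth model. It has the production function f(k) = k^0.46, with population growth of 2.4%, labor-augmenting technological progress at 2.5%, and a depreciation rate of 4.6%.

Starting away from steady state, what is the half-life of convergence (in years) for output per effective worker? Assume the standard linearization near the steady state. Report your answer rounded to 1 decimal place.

Near the steady state the convergence rate is λ = (1 − α)(n + g + δ).
λ = (1 − 0.46) × 0.095 = 0.54 × 0.095 = 0.0513
Half-life = ln 2 / λ = 0.6931 / 0.0513 ≈ 13.51 years

half-life ≈ 13.5 years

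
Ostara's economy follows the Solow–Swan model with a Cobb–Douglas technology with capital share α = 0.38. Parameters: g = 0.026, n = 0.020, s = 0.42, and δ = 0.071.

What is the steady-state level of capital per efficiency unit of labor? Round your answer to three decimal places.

k* = 7.857

At the steady state, Δk = 0, so s·k^α = (n + g + δ)·k.
Rearranging, k^(1−α) = s / (n + g + δ).
k^0.62 = 0.42 / (0.020 + 0.026 + 0.071) = 0.42 / 0.117 = 3.5897
k* = 3.5897^(1/0.62) ≈ 7.8570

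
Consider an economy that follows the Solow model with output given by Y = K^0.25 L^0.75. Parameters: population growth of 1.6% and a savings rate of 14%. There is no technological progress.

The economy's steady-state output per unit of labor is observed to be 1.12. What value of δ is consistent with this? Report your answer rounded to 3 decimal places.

δ ≈ 0.084

Steady state requires s·f(k) = (n + δ)·k, i.e. s·k^α = (n + δ)·k.
Since y* = [s/(n + δ)]^(α/(1−α)), we have s/(n + δ) = (y*)^((1−α)/α) = 1.12^3 = 1.4049.
Therefore n + δ = s / 1.4049 = 0.14 / 1.4049 = 0.0997, so δ = 0.0997 − 0.016 = 0.0837.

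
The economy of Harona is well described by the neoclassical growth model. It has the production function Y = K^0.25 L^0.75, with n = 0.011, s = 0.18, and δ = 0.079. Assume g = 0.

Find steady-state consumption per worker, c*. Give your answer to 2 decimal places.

Steady state requires s·f(k) = (n + δ)·k, i.e. s·k^α = (n + δ)·k.
Dividing both sides by k: k^(1−α) = s / (n + δ).
k^0.75 = 0.18 / (0.011 + 0.079) = 0.18 / 0.090 = 2.0000
k* = 2.0000^(1/0.75) ≈ 2.5198
y* = (k*)^α = 2.5198^0.25 ≈ 1.2599
c* = (1 − s)·y* = (1 − 0.18) × 1.2599 ≈ 1.0331

c* = 1.03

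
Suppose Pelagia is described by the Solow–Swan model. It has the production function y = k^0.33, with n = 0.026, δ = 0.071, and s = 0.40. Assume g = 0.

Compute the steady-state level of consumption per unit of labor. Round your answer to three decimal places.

In steady state, investment equals break-even investment: s·k^α = (n + δ)·k.
Dividing both sides by k: k^(1−α) = s / (n + δ).
k^0.67 = 0.40 / (0.026 + 0.071) = 0.40 / 0.097 = 4.1237
k* = 4.1237^(1/0.67) ≈ 8.2859
y* = (k*)^α = 8.2859^0.33 ≈ 2.0093
c* = (1 − s)·y* = (1 − 0.40) × 2.0093 ≈ 1.2056

c* = 1.206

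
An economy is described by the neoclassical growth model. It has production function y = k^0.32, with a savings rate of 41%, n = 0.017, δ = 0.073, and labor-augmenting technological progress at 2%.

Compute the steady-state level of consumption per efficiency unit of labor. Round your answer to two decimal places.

c* ≈ 1.10

Steady state requires s·f(k) = (n + g + δ)·k, i.e. s·k^α = (n + g + δ)·k.
Dividing both sides by k: k^(1−α) = s / (n + g + δ).
k^0.68 = 0.41 / (0.017 + 0.020 + 0.073) = 0.41 / 0.110 = 3.7273
k* = 3.7273^(1/0.68) ≈ 6.9229
y* = (k*)^α = 6.9229^0.32 ≈ 1.8573
c* = (1 − s)·y* = (1 − 0.41) × 1.8573 ≈ 1.0958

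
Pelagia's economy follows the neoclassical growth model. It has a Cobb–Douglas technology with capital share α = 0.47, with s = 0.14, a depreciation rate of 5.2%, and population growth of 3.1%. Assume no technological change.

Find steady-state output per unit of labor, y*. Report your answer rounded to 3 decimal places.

At the steady state, Δk = 0, so s·k^α = (n + δ)·k.
Rearranging, k^(1−α) = s / (n + δ).
k^0.53 = 0.14 / (0.031 + 0.052) = 0.14 / 0.083 = 1.6867
k* = 1.6867^(1/0.53) ≈ 2.6815
y* = (k*)^α = 2.6815^0.47 ≈ 1.5898

y* ≈ 1.590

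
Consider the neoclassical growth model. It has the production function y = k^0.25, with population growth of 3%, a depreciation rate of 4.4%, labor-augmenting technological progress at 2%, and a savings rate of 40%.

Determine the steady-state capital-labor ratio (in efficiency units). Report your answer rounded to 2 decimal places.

Steady state requires s·f(k) = (n + g + δ)·k, i.e. s·k^α = (n + g + δ)·k.
Rearranging, k^(1−α) = s / (n + g + δ).
k^0.75 = 0.40 / (0.030 + 0.020 + 0.044) = 0.40 / 0.094 = 4.2553
k* = 4.2553^(1/0.75) ≈ 6.8956

k* ≈ 6.90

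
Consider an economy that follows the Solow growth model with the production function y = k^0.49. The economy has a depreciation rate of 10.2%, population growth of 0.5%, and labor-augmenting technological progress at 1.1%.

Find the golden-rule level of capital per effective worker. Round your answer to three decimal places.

The golden rule sets f'(k) = n + g + δ, i.e. α·k^(α−1) = n + g + δ.
So k^(1−α) = α / (n + g + δ) = 0.49 / 0.118 = 4.1525.
k_gold = 4.1525^(1/0.51) ≈ 16.3069

k_gold ≈ 16.307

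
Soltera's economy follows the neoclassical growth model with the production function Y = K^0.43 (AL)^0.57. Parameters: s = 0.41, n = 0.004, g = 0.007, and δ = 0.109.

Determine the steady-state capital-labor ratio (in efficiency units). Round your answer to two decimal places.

At the steady state, Δk = 0, so s·k^α = (n + g + δ)·k.
Dividing both sides by k: k^(1−α) = s / (n + g + δ).
k^0.57 = 0.41 / (0.004 + 0.007 + 0.109) = 0.41 / 0.120 = 3.4167
k* = 3.4167^(1/0.57) ≈ 8.6328

k* = 8.63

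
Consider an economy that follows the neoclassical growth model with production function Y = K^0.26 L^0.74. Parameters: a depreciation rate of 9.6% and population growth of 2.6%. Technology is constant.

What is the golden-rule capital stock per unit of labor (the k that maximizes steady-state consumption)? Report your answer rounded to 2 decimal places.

The golden rule sets f'(k) = n + δ, i.e. α·k^(α−1) = n + δ.
So k^(1−α) = α / (n + δ) = 0.26 / 0.122 = 2.1311.
k_gold = 2.1311^(1/0.74) ≈ 2.7801

k_gold ≈ 2.78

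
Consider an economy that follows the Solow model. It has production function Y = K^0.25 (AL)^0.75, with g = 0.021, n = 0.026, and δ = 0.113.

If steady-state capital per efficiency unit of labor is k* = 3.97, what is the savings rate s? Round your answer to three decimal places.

Steady state requires s·f(k) = (n + g + δ)·k, i.e. s·k^α = (n + g + δ)·k.
So s / (n + g + δ) = (k*)^(1−α) = 3.97^0.75 = 2.8125.
Therefore s = 2.8125 × (n + g + δ) = 2.8125 × 0.160 = 0.4500.

s ≈ 0.450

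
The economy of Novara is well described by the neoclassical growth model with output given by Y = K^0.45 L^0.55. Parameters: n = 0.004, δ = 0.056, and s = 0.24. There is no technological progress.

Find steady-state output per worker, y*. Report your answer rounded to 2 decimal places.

In steady state, investment equals break-even investment: s·k^α = (n + δ)·k.
Rearranging, k^(1−α) = s / (n + δ).
k^0.55 = 0.24 / (0.004 + 0.056) = 0.24 / 0.060 = 4.0000
k* = 4.0000^(1/0.55) ≈ 12.4353
y* = (k*)^α = 12.4353^0.45 ≈ 3.1088

y* ≈ 3.11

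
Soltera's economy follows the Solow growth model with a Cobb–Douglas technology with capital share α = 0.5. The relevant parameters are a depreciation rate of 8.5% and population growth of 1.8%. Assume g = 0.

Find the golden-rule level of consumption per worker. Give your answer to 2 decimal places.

c_gold ≈ 2.43

At the golden rule, f'(k) = n + δ, so α·k^(α−1) = n + δ and k_gold = (α/(n + δ))^(1/(1−α)).
k_gold = (0.5/0.103)^(1/0.5) = 4.8544^2 ≈ 23.5652
c_gold = f(k_gold) − (n + δ)·k_gold = 4.8544 − 0.103×23.5652 ≈ 2.4272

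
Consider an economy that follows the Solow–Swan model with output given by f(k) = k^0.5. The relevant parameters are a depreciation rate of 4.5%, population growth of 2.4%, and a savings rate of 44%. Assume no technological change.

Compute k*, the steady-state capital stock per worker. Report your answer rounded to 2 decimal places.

At the steady state, Δk = 0, so s·k^α = (n + δ)·k.
Rearranging, k^(1−α) = s / (n + δ).
k^0.5 = 0.44 / (0.024 + 0.045) = 0.44 / 0.069 = 6.3768
k* = 6.3768^(1/0.5) ≈ 40.6636

k* ≈ 40.66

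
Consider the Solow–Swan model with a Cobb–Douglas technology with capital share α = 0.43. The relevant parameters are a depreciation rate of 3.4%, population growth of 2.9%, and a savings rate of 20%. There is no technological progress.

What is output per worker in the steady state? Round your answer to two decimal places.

At the steady state, Δk = 0, so s·k^α = (n + δ)·k.
Rearranging, k^(1−α) = s / (n + δ).
k^0.57 = 0.20 / (0.029 + 0.034) = 0.20 / 0.063 = 3.1746
k* = 3.1746^(1/0.57) ≈ 7.5885
y* = (k*)^α = 7.5885^0.43 ≈ 2.3904

y* ≈ 2.39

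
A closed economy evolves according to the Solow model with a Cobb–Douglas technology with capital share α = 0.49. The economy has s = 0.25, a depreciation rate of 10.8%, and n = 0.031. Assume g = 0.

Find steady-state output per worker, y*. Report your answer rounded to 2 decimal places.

y* ≈ 1.76

In steady state, investment equals break-even investment: s·k^α = (n + δ)·k.
Dividing both sides by k: k^(1−α) = s / (n + δ).
k^0.51 = 0.25 / (0.031 + 0.108) = 0.25 / 0.139 = 1.7986
k* = 1.7986^(1/0.51) ≈ 3.1613
y* = (k*)^α = 3.1613^0.49 ≈ 1.7577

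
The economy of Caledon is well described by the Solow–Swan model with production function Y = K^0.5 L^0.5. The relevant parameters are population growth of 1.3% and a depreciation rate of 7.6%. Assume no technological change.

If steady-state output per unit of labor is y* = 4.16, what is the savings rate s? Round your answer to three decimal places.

s ≈ 0.370

At the steady state, Δk = 0, so s·k^α = (n + δ)·k.
Since y* = [s/(n + δ)]^(α/(1−α)), we have s/(n + δ) = (y*)^((1−α)/α) = 4.16^1 = 4.1600.
Therefore s = 4.1600 × (n + δ) = 4.1600 × 0.089 = 0.3702.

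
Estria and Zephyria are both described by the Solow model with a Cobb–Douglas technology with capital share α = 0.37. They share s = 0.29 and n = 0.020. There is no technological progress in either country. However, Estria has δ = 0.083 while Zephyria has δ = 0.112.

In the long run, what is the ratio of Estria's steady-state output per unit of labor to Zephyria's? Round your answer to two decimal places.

Steady-state y* = [s/(n + δ)]^(α/(1−α)), so the ratio is [ (s_E/(n + δ)_E) / (s_Z/(n + δ)_Z) ]^0.5873.
s_E/(n + δ)_E = 0.29/0.103 = 2.8155; s_Z/(n + δ)_Z = 0.29/0.132 = 2.1970.
Ratio = (2.8155/2.1970)^0.5873 = 1.2815^0.5873 ≈ 1.1568

ratio ≈ 1.16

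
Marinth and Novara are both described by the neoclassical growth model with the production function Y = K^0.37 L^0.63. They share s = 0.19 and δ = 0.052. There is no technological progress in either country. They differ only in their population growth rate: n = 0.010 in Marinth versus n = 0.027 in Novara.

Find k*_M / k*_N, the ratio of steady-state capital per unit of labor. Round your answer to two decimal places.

Steady-state k* = [s/(n + δ)]^(1/(1−α)), so the ratio is [ (s_M/(n + δ)_M) / (s_N/(n + δ)_N) ]^1.5873.
s_M/(n + δ)_M = 0.19/0.062 = 3.0645; s_N/(n + δ)_N = 0.19/0.079 = 2.4051.
Ratio = (3.0645/2.4051)^1.5873 = 1.2742^1.5873 ≈ 1.4691

ratio ≈ 1.47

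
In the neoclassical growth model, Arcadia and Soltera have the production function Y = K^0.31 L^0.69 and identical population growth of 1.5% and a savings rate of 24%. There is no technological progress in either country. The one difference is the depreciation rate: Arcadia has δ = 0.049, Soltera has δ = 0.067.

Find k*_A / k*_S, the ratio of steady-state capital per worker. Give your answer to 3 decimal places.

k*_A / k*_S ≈ 1.432

Steady-state k* = [s/(n + δ)]^(1/(1−α)), so the ratio is [ (s_A/(n + δ)_A) / (s_S/(n + δ)_S) ]^1.4493.
s_A/(n + δ)_A = 0.24/0.064 = 3.7500; s_S/(n + δ)_S = 0.24/0.082 = 2.9268.
Ratio = (3.7500/2.9268)^1.4493 = 1.2813^1.4493 ≈ 1.4322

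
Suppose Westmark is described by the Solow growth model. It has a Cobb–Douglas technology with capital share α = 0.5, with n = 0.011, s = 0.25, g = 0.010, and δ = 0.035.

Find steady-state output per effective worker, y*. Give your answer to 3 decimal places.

In steady state, investment equals break-even investment: s·k^α = (n + g + δ)·k.
Dividing both sides by k: k^(1−α) = s / (n + g + δ).
k^0.5 = 0.25 / (0.011 + 0.010 + 0.035) = 0.25 / 0.056 = 4.4643
k* = 4.4643^(1/0.5) ≈ 19.9300
y* = (k*)^α = 19.9300^0.5 ≈ 4.4643

y* ≈ 4.464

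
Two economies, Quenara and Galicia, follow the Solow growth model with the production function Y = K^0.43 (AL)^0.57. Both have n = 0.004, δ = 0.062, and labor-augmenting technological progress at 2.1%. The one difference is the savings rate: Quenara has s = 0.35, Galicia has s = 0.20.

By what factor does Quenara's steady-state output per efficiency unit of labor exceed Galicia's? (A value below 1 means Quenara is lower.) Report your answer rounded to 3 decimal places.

Steady-state y* = [s/(n + g + δ)]^(α/(1−α)), so the ratio is [ (s_Q/(n + g + δ)_Q) / (s_G/(n + g + δ)_G) ]^0.7544.
s_Q/(n + g + δ)_Q = 0.35/0.087 = 4.0230; s_G/(n + g + δ)_G = 0.20/0.087 = 2.2989.
Ratio = (4.0230/2.2989)^0.7544 = 1.7500^0.7544 ≈ 1.5253

y*_Q / y*_G ≈ 1.525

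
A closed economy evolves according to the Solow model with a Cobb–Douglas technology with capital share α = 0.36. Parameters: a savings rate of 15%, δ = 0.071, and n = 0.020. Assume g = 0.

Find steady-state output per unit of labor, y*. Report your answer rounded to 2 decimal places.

y* ≈ 1.32

Steady state requires s·f(k) = (n + δ)·k, i.e. s·k^α = (n + δ)·k.
Rearranging, k^(1−α) = s / (n + δ).
k^0.64 = 0.15 / (0.020 + 0.071) = 0.15 / 0.091 = 1.6484
k* = 1.6484^(1/0.64) ≈ 2.1835
y* = (k*)^α = 2.1835^0.36 ≈ 1.3246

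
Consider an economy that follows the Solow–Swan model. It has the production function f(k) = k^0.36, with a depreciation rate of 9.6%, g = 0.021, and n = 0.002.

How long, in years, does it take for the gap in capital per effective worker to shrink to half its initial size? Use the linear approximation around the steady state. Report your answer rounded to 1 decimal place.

Near the steady state the convergence rate is λ = (1 − α)(n + g + δ).
λ = (1 − 0.36) × 0.119 = 0.64 × 0.119 = 0.07616
Half-life = ln 2 / λ = 0.6931 / 0.07616 ≈ 9.10 years

about 9.1 years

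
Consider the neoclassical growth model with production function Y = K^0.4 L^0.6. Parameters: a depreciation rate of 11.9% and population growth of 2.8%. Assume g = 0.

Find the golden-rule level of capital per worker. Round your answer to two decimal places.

k_gold ≈ 5.30

The golden rule sets f'(k) = n + δ, i.e. α·k^(α−1) = n + δ.
So k^(1−α) = α / (n + δ) = 0.4 / 0.147 = 2.7211.
k_gold = 2.7211^(1/0.6) ≈ 5.3036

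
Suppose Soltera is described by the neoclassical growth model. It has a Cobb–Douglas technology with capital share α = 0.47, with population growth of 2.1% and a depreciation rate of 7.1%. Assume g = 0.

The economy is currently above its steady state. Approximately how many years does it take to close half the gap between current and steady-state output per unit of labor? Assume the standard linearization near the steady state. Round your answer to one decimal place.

Near the steady state the convergence rate is λ = (1 − α)(n + δ).
λ = (1 − 0.47) × 0.092 = 0.53 × 0.092 = 0.04876
Half-life = ln 2 / λ = 0.6931 / 0.04876 ≈ 14.21 years

about 14.2 years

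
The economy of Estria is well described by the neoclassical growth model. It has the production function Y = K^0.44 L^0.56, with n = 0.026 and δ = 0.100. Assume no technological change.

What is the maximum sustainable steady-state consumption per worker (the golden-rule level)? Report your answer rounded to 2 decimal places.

c_gold ≈ 1.50

At the golden rule, f'(k) = n + δ, so α·k^(α−1) = n + δ and k_gold = (α/(n + δ))^(1/(1−α)).
k_gold = (0.44/0.126)^(1/0.56) = 3.4921^1.7857 ≈ 9.3280
c_gold = f(k_gold) − (n + δ)·k_gold = 2.6712 − 0.126×9.3280 ≈ 1.4959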